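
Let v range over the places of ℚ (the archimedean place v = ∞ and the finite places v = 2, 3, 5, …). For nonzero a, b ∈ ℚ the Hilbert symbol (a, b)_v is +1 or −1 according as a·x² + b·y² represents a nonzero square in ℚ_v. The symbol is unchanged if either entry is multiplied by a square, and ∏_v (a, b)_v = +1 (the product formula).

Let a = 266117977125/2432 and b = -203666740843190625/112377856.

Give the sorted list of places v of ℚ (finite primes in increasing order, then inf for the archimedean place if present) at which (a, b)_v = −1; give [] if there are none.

(a, b) ≡ (842270, -880555) mod (ℚ^×)²; places V = {2, 3, 5, 7, 11, 13, 19, 23, 31, ∞}.
(a,b)_19: α=-1, u≡10; β=-3, v≡10 (mod 19); (10|19)=-1, (10|19)=-1; sign (−1)^1·-1^-3·-1^-1 = -1.
(a,b)_7: α=2, u≡4; β=2, v≡3 (mod 7); (4|7)=+1, (3|7)=-1; sign (−1)^0·+1^2·-1^2 = +1.
(a,b)_31: α=1, u≡7; β=1, v≡27 (mod 31); (7|31)=+1, (27|31)=-1; sign (−1)^1·+1^1·-1^1 = +1.
(a,b)_3: α=4, u≡2; β=4, v≡2 (mod 3); (2|3)=-1, (2|3)=-1; sign (−1)^0·-1^4·-1^4 = +1.
(a,b)_23: α=0, u≡21; β=1, v≡11 (mod 23); (21|23)=-1, (11|23)=-1; sign (−1)^0·-1^1·-1^0 = -1.
(a,b)_2: α=-7, β=-14; u≡7, v≡5 (mod 8); ε(u)ε(v)=1·0, αω(v)=-7·1, βω(u)=-14·0; sum ≡ 1  ⇒  -1.
(a,b)_13: α=1, u≡7; β=1, v≡2 (mod 13); (7|13)=-1, (2|13)=-1; sign (−1)^0·-1^1·-1^1 = +1.
(a,b)_11: α=3, u≡10; β=6, v≡10 (mod 11); (10|11)=-1, (10|11)=-1; sign (−1)^0·-1^6·-1^3 = -1.
(a,b)_5: α=3, u≡1; β=5, v≡4 (mod 5); (1|5)=+1, (4|5)=+1; sign (−1)^0·+1^5·+1^3 = +1.
(a,b)_∞: sgn(842270)=+, sgn(-880555)=−, so +1.
Ram(842270, -880555) = {2, 11, 19, 23}; no ℚ_2-point on the conic.

[2, 11, 19, 23]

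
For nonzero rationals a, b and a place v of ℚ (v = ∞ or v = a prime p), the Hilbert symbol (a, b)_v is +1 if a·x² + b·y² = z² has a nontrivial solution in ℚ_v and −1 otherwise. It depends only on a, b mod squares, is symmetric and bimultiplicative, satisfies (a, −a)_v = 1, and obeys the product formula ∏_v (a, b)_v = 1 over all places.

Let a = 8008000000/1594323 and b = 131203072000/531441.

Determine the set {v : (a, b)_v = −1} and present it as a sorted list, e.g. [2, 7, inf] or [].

Mod squares: a ≡ 6006, b ≡ 5005. Check v ∈ {∞, 2, 3, 5, 7, 11, 13}.
v=5: a=5^6·(≡4), b=5^3·(≡1) mod 5; (4|5)=+1, (1|5)=+1; (−1)^{6·3·2}·(+1)^3·(+1)^6 = +1.
v=3: a=3^-13·(≡1), b=3^-12·(≡1) mod 3; (1|3)=+1, (1|3)=+1; (−1)^{-13·-12·1}·(+1)^-12·(+1)^-13 = +1.
v=13: a=13^1·(≡6), b=13^1·(≡6) mod 13; (6|13)=-1, (6|13)=-1; (−1)^{1·1·6}·(-1)^1·(-1)^1 = +1.
v=∞: 6006 > 0 and 5005 > 0  ⇒  (a,b)_∞ = +1.
v=7: a=7^1·(≡1), b=7^1·(≡2) mod 7; (1|7)=+1, (2|7)=+1; (−1)^{1·1·3}·(+1)^1·(+1)^1 = -1.
v=2: v_2(a)=9, v_2(b)=20; units ≡ 3, 5 (mod 8); ε·ε+αω+βω = 1·0+9·1+20·1 ≡ 1  ⇒  (a,b)_2 = -1.
v=11: a=11^1·(≡7), b=11^1·(≡5) mod 11; (7|11)=-1, (5|11)=+1; (−1)^{1·1·5}·(-1)^1·(+1)^1 = +1.
(6006, 5005 / ℚ) ramifies at {2, 7}: a division algebra.

[2, 7]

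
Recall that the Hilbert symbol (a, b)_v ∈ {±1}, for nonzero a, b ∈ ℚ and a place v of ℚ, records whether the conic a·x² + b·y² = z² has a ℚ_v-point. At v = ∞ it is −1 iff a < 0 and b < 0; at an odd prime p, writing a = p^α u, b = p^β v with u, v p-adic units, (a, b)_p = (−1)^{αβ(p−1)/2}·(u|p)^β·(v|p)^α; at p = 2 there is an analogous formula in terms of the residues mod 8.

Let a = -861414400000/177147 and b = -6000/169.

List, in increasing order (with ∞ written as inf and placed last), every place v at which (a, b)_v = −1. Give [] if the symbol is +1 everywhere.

[5, 7, 11, inf]

Mod squares: a ≡ -1009470, b ≡ -15. Check v ∈ {∞, 2, 3, 5, 7, 11, 13, 19, 23}.
v=3: a=3^-11·(≡2), b=3^1·(≡1) mod 3; (2|3)=-1, (1|3)=+1; (−1)^{-11·1·1}·(-1)^1·(+1)^-11 = +1.
v=11: a=11^1·(≡1), b=11^0·(≡7) mod 11; (1|11)=+1, (7|11)=-1; (−1)^{1·0·5}·(+1)^0·(-1)^1 = -1.
v=19: a=19^1·(≡12), b=19^0·(≡17) mod 19; (12|19)=-1, (17|19)=+1; (−1)^{1·0·9}·(-1)^0·(+1)^1 = +1.
v=5: a=5^5·(≡1), b=5^3·(≡3) mod 5; (1|5)=+1, (3|5)=-1; (−1)^{5·3·2}·(+1)^3·(-1)^5 = -1.
v=2: v_2(a)=13, v_2(b)=4; units ≡ 1, 1 (mod 8); ε·ε+αω+βω = 0·0+13·0+4·0 ≡ 0  ⇒  (a,b)_2 = +1.
v=13: a=13^0·(≡6), b=13^-2·(≡6) mod 13; (6|13)=-1, (6|13)=-1; (−1)^{0·-2·6}·(-1)^-2·(-1)^0 = +1.
v=7: a=7^1·(≡1), b=7^0·(≡6) mod 7; (1|7)=+1, (6|7)=-1; (−1)^{1·0·3}·(+1)^0·(-1)^1 = -1.
v=∞: -1009470 < 0 and -15 < 0  ⇒  (a,b)_∞ = -1.
v=23: a=23^1·(≡7), b=23^0·(≡9) mod 23; (7|23)=-1, (9|23)=+1; (−1)^{1·0·11}·(-1)^0·(+1)^1 = +1.
(-1009470, -15 / ℚ) ramifies at {5, 7, 11, ∞}: a division algebra.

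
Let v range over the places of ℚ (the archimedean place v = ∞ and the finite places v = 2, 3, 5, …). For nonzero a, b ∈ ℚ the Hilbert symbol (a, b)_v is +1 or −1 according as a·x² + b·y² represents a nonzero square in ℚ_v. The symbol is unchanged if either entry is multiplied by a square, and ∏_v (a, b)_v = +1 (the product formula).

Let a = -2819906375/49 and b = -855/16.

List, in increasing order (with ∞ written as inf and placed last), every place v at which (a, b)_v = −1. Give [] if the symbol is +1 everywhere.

[23, inf]

(a, b) ≡ (-312455, -95) mod (ℚ^×)²; places V = {2, 3, 5, 7, 11, 13, 19, 23, ∞}.
(a,b)_5: α=3, u≡1; β=1, v≡4 (mod 5); (1|5)=+1, (4|5)=+1; sign (−1)^0·+1^1·+1^3 = +1.
(a,b)_23: α=1, u≡1; β=0, v≡17 (mod 23); (1|23)=+1, (17|23)=-1; sign (−1)^0·+1^0·-1^1 = -1.
(a,b)_13: α=1, u≡11; β=0, v≡1 (mod 13); (11|13)=-1, (1|13)=+1; sign (−1)^0·-1^0·+1^1 = +1.
(a,b)_7: α=-2, u≡1; β=0, v≡3 (mod 7); (1|7)=+1, (3|7)=-1; sign (−1)^0·+1^0·-1^-2 = +1.
(a,b)_∞: sgn(-312455)=−, sgn(-95)=−, so -1.
(a,b)_19: α=3, u≡17; β=1, v≡15 (mod 19); (17|19)=+1, (15|19)=-1; sign (−1)^1·+1^1·-1^3 = +1.
(a,b)_3: α=0, u≡1; β=2, v≡1 (mod 3); (1|3)=+1, (1|3)=+1; sign (−1)^0·+1^2·+1^0 = +1.
(a,b)_2: α=0, β=-4; u≡1, v≡1 (mod 8); ε(u)ε(v)=0·0, αω(v)=0·0, βω(u)=-4·0; sum ≡ 0  ⇒  +1.
(a,b)_11: α=1, u≡8; β=0, v≡5 (mod 11); (8|11)=-1, (5|11)=+1; sign (−1)^0·-1^0·+1^1 = +1.
Ram(-312455, -95) = {23, ∞}; no ℚ_23-point on the conic.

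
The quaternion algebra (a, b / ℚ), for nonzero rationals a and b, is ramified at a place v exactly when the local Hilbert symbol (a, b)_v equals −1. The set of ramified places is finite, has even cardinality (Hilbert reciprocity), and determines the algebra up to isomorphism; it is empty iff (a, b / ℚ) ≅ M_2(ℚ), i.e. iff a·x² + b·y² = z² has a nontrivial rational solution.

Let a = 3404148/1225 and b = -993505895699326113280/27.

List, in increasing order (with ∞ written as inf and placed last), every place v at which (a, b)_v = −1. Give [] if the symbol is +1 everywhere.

[2, 3, 5, 17, 37, 41]

(a, b) ≡ (851037, -500610) mod (ℚ^×)²; places V = {2, 3, 5, 7, 11, 17, 37, 41, ∞}.
(a,b)_11: α=1, u≡4; β=3, v≡10 (mod 11); (4|11)=+1, (10|11)=-1; sign (−1)^1·+1^3·-1^1 = +1.
(a,b)_∞: sgn(851037)=+, sgn(-500610)=−, so +1.
(a,b)_7: α=-2, u≡5; β=0, v≡1 (mod 7); (5|7)=-1, (1|7)=+1; sign (−1)^0·-1^0·+1^-2 = +1.
(a,b)_5: α=-2, u≡2; β=1, v≡2 (mod 5); (2|5)=-1, (2|5)=-1; sign (−1)^0·-1^1·-1^-2 = -1.
(a,b)_41: α=1, u≡24; β=3, v≡31 (mod 41); (24|41)=-1, (31|41)=+1; sign (−1)^0·-1^3·+1^1 = -1.
(a,b)_2: α=2, β=9; u≡5, v≡7 (mod 8); ε(u)ε(v)=0·1, αω(v)=2·0, βω(u)=9·1; sum ≡ 1  ⇒  -1.
(a,b)_3: α=1, u≡2; β=-3, v≡2 (mod 3); (2|3)=-1, (2|3)=-1; sign (−1)^1·-1^-3·-1^1 = -1.
(a,b)_17: α=1, u≡1; β=4, v≡3 (mod 17); (1|17)=+1, (3|17)=-1; sign (−1)^0·+1^4·-1^1 = -1.
(a,b)_37: α=1, u≡24; β=3, v≡10 (mod 37); (24|37)=-1, (10|37)=+1; sign (−1)^0·-1^3·+1^1 = -1.
Ram(851037, -500610) = {2, 3, 5, 17, 37, 41}; no ℚ_2-point on the conic.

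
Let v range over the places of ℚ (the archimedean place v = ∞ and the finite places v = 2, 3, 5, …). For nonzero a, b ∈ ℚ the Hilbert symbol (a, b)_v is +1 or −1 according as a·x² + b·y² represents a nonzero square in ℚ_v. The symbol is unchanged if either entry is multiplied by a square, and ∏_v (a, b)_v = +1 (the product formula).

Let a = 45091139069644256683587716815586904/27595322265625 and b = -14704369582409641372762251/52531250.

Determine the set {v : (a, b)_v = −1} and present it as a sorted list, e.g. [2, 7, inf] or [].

Mod squares: a ≡ 6191094, b ≡ -23142. Check v ∈ {∞, 2, 3, 5, 7, 13, 17, 19, 23, 29, 31, 41}.
v=19: a=19^4·(≡1), b=19^3·(≡6) mod 19; (1|19)=+1, (6|19)=+1; (−1)^{4·3·9}·(+1)^3·(+1)^4 = +1.
v=17: a=17^3·(≡16), b=17^2·(≡11) mod 17; (16|17)=+1, (11|17)=-1; (−1)^{3·2·8}·(+1)^2·(-1)^3 = -1.
v=7: a=7^7·(≡5), b=7^5·(≡5) mod 7; (5|7)=-1, (5|7)=-1; (−1)^{7·5·3}·(-1)^5·(-1)^7 = -1.
v=3: a=3^15·(≡1), b=3^11·(≡2) mod 3; (1|3)=+1, (2|3)=-1; (−1)^{15·11·1}·(+1)^11·(-1)^15 = +1.
v=29: a=29^1·(≡21), b=29^1·(≡21) mod 29; (21|29)=-1, (21|29)=-1; (−1)^{1·1·14}·(-1)^1·(-1)^1 = +1.
v=23: a=23^3·(≡18), b=23^2·(≡19) mod 23; (18|23)=+1, (19|23)=-1; (−1)^{3·2·11}·(+1)^2·(-1)^3 = -1.
v=41: a=41^-4·(≡38), b=41^-2·(≡37) mod 41; (38|41)=-1, (37|41)=+1; (−1)^{-4·-2·20}·(-1)^-2·(+1)^-4 = +1.
v=∞: 6191094 > 0 and -23142 < 0  ⇒  (a,b)_∞ = +1.
v=31: a=31^2·(≡17), b=31^2·(≡30) mod 31; (17|31)=-1, (30|31)=-1; (−1)^{2·2·15}·(-1)^2·(-1)^2 = +1.
v=13: a=13^3·(≡3), b=13^2·(≡2) mod 13; (3|13)=+1, (2|13)=-1; (−1)^{3·2·6}·(+1)^2·(-1)^3 = -1.
v=2: v_2(a)=3, v_2(b)=-1; units ≡ 3, 5 (mod 8); ε·ε+αω+βω = 1·0+3·1+-1·1 ≡ 0  ⇒  (a,b)_2 = +1.
v=5: a=5^-10·(≡4), b=5^-6·(≡2) mod 5; (4|5)=+1, (2|5)=-1; (−1)^{-10·-6·2}·(+1)^-6·(-1)^-10 = +1.
Ram(6191094, -23142) = {7, 13, 17, 23}; no ℚ_7-point on the conic.

[7, 13, 17, 23]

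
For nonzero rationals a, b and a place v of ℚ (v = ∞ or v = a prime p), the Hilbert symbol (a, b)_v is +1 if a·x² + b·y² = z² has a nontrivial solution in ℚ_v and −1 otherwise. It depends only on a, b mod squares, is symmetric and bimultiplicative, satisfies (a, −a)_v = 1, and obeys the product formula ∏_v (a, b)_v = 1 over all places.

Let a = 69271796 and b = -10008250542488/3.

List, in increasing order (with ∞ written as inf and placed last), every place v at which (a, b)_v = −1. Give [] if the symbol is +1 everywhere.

Mod squares: a ≡ 17317949, b ≡ -3398002674. Check v ∈ {∞, 2, 3, 11, 19, 29, 41, 43, 47, 53}.
v=3: a=3^0·(≡2), b=3^-1·(≡1) mod 3; (2|3)=-1, (1|3)=+1; (−1)^{0·-1·1}·(-1)^-1·(+1)^0 = -1.
v=2: v_2(a)=2, v_2(b)=3; units ≡ 5, 7 (mod 8); ε·ε+αω+βω = 0·1+2·0+3·1 ≡ 1  ⇒  (a,b)_2 = -1.
v=11: a=11^1·(≡2), b=11^1·(≡1) mod 11; (2|11)=-1, (1|11)=+1; (−1)^{1·1·5}·(-1)^1·(+1)^1 = +1.
v=43: a=43^1·(≡20), b=43^1·(≡42) mod 43; (20|43)=-1, (42|43)=-1; (−1)^{1·1·21}·(-1)^1·(-1)^1 = -1.
v=41: a=41^1·(≡28), b=41^1·(≡15) mod 41; (28|41)=-1, (15|41)=-1; (−1)^{1·1·20}·(-1)^1·(-1)^1 = +1.
v=19: a=19^1·(≡12), b=19^1·(≡11) mod 19; (12|19)=-1, (11|19)=+1; (−1)^{1·1·9}·(-1)^1·(+1)^1 = +1.
v=53: a=53^0·(≡1), b=53^1·(≡10) mod 53; (1|53)=+1, (10|53)=+1; (−1)^{0·1·26}·(+1)^1·(+1)^0 = +1.
v=∞: 17317949 > 0 and -3398002674 < 0  ⇒  (a,b)_∞ = +1.
v=47: a=47^1·(≡42), b=47^2·(≡16) mod 47; (42|47)=+1, (16|47)=+1; (−1)^{1·2·23}·(+1)^2·(+1)^1 = +1.
v=29: a=29^0·(≡18), b=29^1·(≡7) mod 29; (18|29)=-1, (7|29)=+1; (−1)^{0·1·14}·(-1)^1·(+1)^0 = -1.
(17317949, -3398002674 / ℚ) ramifies at {2, 3, 29, 43}: a division algebra.

[2, 3, 29, 43]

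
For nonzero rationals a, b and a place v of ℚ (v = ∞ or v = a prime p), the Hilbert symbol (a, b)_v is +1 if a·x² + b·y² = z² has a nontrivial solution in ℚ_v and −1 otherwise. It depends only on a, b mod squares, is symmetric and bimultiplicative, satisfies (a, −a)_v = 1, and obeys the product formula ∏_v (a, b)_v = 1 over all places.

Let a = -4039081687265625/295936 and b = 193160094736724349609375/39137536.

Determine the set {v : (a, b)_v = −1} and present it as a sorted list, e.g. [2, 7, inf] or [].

[2, 7]

(a, b) ≡ (-65, 15015) mod (ℚ^×)²; places V = {2, 3, 5, 7, 11, 13, 17, 23, ∞}.
(a,b)_13: α=3, u≡5; β=5, v≡7 (mod 13); (5|13)=-1, (7|13)=-1; sign (−1)^0·-1^5·-1^3 = +1.
(a,b)_5: α=7, u≡3; β=9, v≡2 (mod 5); (3|5)=-1, (2|5)=-1; sign (−1)^0·-1^9·-1^7 = +1.
(a,b)_2: α=-10, β=-8; u≡7, v≡7 (mod 8); ε(u)ε(v)=1·1, αω(v)=-10·0, βω(u)=-8·0; sum ≡ 1  ⇒  -1.
(a,b)_17: α=-2, u≡14; β=-2, v≡8 (mod 17); (14|17)=-1, (8|17)=+1; sign (−1)^0·-1^-2·+1^-2 = +1.
(a,b)_11: α=2, u≡3; β=3, v≡5 (mod 11); (3|11)=+1, (5|11)=+1; sign (−1)^0·+1^3·+1^2 = +1.
(a,b)_7: α=4, u≡3; β=7, v≡3 (mod 7); (3|7)=-1, (3|7)=-1; sign (−1)^0·-1^7·-1^4 = -1.
(a,b)_∞: sgn(-65)=−, sgn(15015)=+, so +1.
(a,b)_23: α=0, u≡16; β=-2, v≡10 (mod 23); (16|23)=+1, (10|23)=-1; sign (−1)^0·+1^-2·-1^0 = +1.
(a,b)_3: α=4, u≡1; β=5, v≡1 (mod 3); (1|3)=+1, (1|3)=+1; sign (−1)^0·+1^5·+1^4 = +1.
Ram(-65, 15015) = {2, 7}; no ℚ_2-point on the conic.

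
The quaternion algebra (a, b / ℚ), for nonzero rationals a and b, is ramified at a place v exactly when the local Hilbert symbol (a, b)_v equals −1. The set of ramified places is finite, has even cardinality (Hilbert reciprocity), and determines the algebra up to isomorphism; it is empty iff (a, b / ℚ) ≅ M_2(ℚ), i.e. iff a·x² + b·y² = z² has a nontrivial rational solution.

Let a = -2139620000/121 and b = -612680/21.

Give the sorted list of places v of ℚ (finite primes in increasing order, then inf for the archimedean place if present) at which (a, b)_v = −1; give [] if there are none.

[2, 5, 7, 17, 31, inf]

Mod squares: a ≡ -213962, b ≡ -11130. Check v ∈ {∞, 2, 3, 5, 7, 11, 17, 29, 31, 53}.
v=7: a=7^1·(≡6), b=7^-1·(≡3) mod 7; (6|7)=-1, (3|7)=-1; (−1)^{1·-1·3}·(-1)^-1·(-1)^1 = -1.
v=53: a=53^0·(≡40), b=53^1·(≡30) mod 53; (40|53)=+1, (30|53)=-1; (−1)^{0·1·26}·(+1)^1·(-1)^0 = +1.
v=5: a=5^4·(≡3), b=5^1·(≡4) mod 5; (3|5)=-1, (4|5)=+1; (−1)^{4·1·2}·(-1)^1·(+1)^4 = -1.
v=11: a=11^-2·(≡10), b=11^0·(≡2) mod 11; (10|11)=-1, (2|11)=-1; (−1)^{-2·0·5}·(-1)^0·(-1)^-2 = +1.
v=∞: -213962 < 0 and -11130 < 0  ⇒  (a,b)_∞ = -1.
v=31: a=31^1·(≡27), b=31^0·(≡12) mod 31; (27|31)=-1, (12|31)=-1; (−1)^{1·0·15}·(-1)^0·(-1)^1 = -1.
v=17: a=17^1·(≡5), b=17^2·(≡14) mod 17; (5|17)=-1, (14|17)=-1; (−1)^{1·2·8}·(-1)^2·(-1)^1 = -1.
v=29: a=29^1·(≡12), b=29^0·(≡25) mod 29; (12|29)=-1, (25|29)=+1; (−1)^{1·0·14}·(-1)^0·(+1)^1 = +1.
v=2: v_2(a)=5, v_2(b)=3; units ≡ 3, 3 (mod 8); ε·ε+αω+βω = 1·1+5·1+3·1 ≡ 1  ⇒  (a,b)_2 = -1.
v=3: a=3^0·(≡1), b=3^-1·(≡1) mod 3; (1|3)=+1, (1|3)=+1; (−1)^{0·-1·1}·(+1)^-1·(+1)^0 = +1.
Ram(-213962, -11130) = {2, 5, 7, 17, 31, ∞}; no ℚ_2-point on the conic.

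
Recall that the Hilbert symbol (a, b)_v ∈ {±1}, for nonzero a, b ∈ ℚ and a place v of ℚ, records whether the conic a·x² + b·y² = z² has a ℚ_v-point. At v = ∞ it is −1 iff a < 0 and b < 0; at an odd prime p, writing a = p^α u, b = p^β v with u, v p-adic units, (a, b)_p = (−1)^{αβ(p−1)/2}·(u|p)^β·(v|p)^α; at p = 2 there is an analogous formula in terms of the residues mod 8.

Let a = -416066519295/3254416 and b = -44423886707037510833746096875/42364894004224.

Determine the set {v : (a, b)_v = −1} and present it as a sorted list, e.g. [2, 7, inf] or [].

[3, 23, 29, inf]

(a, b) ≡ (-56695, -7395) mod (ℚ^×)²; places V = {2, 3, 5, 7, 11, 13, 17, 23, 29, 41, 43, ∞}.
(a,b)_43: α=2, u≡7; β=0, v≡9 (mod 43); (7|43)=-1, (9|43)=+1; sign (−1)^0·-1^0·+1^2 = +1.
(a,b)_5: α=1, u≡1; β=5, v≡1 (mod 5); (1|5)=+1, (1|5)=+1; sign (−1)^0·+1^5·+1^1 = +1.
(a,b)_29: α=1, u≡10; β=3, v≡6 (mod 29); (10|29)=-1, (6|29)=+1; sign (−1)^0·-1^3·+1^1 = -1.
(a,b)_2: α=-4, β=-10; u≡1, v≡5 (mod 8); ε(u)ε(v)=0·0, αω(v)=-4·1, βω(u)=-10·0; sum ≡ 0  ⇒  +1.
(a,b)_∞: sgn(-56695)=−, sgn(-7395)=−, so -1.
(a,b)_3: α=4, u≡2; β=11, v≡1 (mod 3); (2|3)=-1, (1|3)=+1; sign (−1)^0·-1^11·+1^4 = -1.
(a,b)_23: α=1, u≡22; β=4, v≡5 (mod 23); (22|23)=-1, (5|23)=-1; sign (−1)^0·-1^4·-1^1 = -1.
(a,b)_13: α=0, u≡6; β=2, v≡6 (mod 13); (6|13)=-1, (6|13)=-1; sign (−1)^0·-1^2·-1^0 = +1.
(a,b)_17: α=1, u≡7; β=5, v≡14 (mod 17); (7|17)=-1, (14|17)=-1; sign (−1)^0·-1^5·-1^1 = +1.
(a,b)_11: α=-2, u≡2; β=-4, v≡8 (mod 11); (2|11)=-1, (8|11)=-1; sign (−1)^0·-1^-4·-1^-2 = +1.
(a,b)_41: α=-2, u≡8; β=-4, v≡24 (mod 41); (8|41)=+1, (24|41)=-1; sign (−1)^0·+1^-4·-1^-2 = +1.
(a,b)_7: α=2, u≡5; β=2, v≡4 (mod 7); (5|7)=-1, (4|7)=+1; sign (−1)^0·-1^2·+1^2 = +1.
(-56695, -7395 / ℚ) ramifies at {3, 23, 29, ∞}: a division algebra.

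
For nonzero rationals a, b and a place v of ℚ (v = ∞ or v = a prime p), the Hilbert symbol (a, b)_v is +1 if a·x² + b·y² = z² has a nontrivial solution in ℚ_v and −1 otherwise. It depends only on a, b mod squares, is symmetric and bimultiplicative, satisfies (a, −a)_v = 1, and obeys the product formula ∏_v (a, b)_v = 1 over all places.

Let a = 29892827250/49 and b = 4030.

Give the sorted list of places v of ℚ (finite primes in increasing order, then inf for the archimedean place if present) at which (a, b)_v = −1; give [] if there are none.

[5, 31]

(a, b) ≡ (1640210, 4030) mod (ℚ^×)²; places V = {2, 3, 5, 7, 11, 13, 31, 37, ∞}.
(a,b)_37: α=1, u≡7; β=0, v≡34 (mod 37); (7|37)=+1, (34|37)=+1; sign (−1)^0·+1^0·+1^1 = +1.
(a,b)_31: α=1, u≡27; β=1, v≡6 (mod 31); (27|31)=-1, (6|31)=-1; sign (−1)^1·-1^1·-1^1 = -1.
(a,b)_3: α=6, u≡2; β=0, v≡1 (mod 3); (2|3)=-1, (1|3)=+1; sign (−1)^0·-1^0·+1^6 = +1.
(a,b)_5: α=3, u≡2; β=1, v≡1 (mod 5); (2|5)=-1, (1|5)=+1; sign (−1)^0·-1^1·+1^3 = -1.
(a,b)_2: α=1, β=1; u≡1, v≡7 (mod 8); ε(u)ε(v)=0·1, αω(v)=1·0, βω(u)=1·0; sum ≡ 0  ⇒  +1.
(a,b)_11: α=1, u≡9; β=0, v≡4 (mod 11); (9|11)=+1, (4|11)=+1; sign (−1)^0·+1^0·+1^1 = +1.
(a,b)_7: α=-2, u≡6; β=0, v≡5 (mod 7); (6|7)=-1, (5|7)=-1; sign (−1)^0·-1^0·-1^-2 = +1.
(a,b)_∞: sgn(1640210)=+, sgn(4030)=+, so +1.
(a,b)_13: α=1, u≡6; β=1, v≡11 (mod 13); (6|13)=-1, (11|13)=-1; sign (−1)^0·-1^1·-1^1 = +1.
(1640210, 4030 / ℚ) ramifies at {5, 31}: a division algebra.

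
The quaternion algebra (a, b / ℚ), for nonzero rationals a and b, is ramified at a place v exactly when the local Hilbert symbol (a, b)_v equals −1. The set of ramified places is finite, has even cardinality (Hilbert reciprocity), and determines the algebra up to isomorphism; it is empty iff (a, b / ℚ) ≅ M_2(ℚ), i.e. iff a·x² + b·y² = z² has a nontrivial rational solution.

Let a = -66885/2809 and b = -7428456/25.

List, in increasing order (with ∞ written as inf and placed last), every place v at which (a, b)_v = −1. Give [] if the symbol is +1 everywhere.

[17, inf]

(a, b) ≡ (-1365, -714) mod (ℚ^×)²; places V = {2, 3, 5, 7, 13, 17, 53, ∞}.
(a,b)_2: α=0, β=3; u≡3, v≡3 (mod 8); ε(u)ε(v)=1·1, αω(v)=0·1, βω(u)=3·1; sum ≡ 0  ⇒  +1.
(a,b)_5: α=1, u≡2; β=-2, v≡4 (mod 5); (2|5)=-1, (4|5)=+1; sign (−1)^0·-1^-2·+1^1 = +1.
(a,b)_17: α=0, u≡11; β=3, v≡15 (mod 17); (11|17)=-1, (15|17)=+1; sign (−1)^0·-1^3·+1^0 = -1.
(a,b)_3: α=1, u≡1; β=3, v≡2 (mod 3); (1|3)=+1, (2|3)=-1; sign (−1)^1·+1^3·-1^1 = +1.
(a,b)_7: α=3, u≡4; β=1, v≡5 (mod 7); (4|7)=+1, (5|7)=-1; sign (−1)^1·+1^1·-1^3 = +1.
(a,b)_53: α=-2, u≡1; β=0, v≡37 (mod 53); (1|53)=+1, (37|53)=+1; sign (−1)^0·+1^0·+1^-2 = +1.
(a,b)_∞: sgn(-1365)=−, sgn(-714)=−, so -1.
(a,b)_13: α=1, u≡3; β=0, v≡9 (mod 13); (3|13)=+1, (9|13)=+1; sign (−1)^0·+1^0·+1^1 = +1.
(-1365, -714 / ℚ) ramifies at {17, ∞}: a division algebra.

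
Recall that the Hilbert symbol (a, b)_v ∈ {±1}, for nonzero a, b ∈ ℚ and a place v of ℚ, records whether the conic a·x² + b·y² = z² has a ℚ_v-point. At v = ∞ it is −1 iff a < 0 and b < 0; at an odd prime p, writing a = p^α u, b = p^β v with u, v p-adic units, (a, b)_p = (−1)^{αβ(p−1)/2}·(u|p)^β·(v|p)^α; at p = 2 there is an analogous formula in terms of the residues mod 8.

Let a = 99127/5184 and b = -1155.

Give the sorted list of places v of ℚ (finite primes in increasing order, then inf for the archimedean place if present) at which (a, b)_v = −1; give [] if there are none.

[5, 11]

Mod squares: a ≡ 7, b ≡ -1155. Check v ∈ {∞, 2, 3, 5, 7, 11, 17}.
v=5: a=5^0·(≡3), b=5^1·(≡4) mod 5; (3|5)=-1, (4|5)=+1; (−1)^{0·1·2}·(-1)^1·(+1)^0 = -1.
v=2: v_2(a)=-6, v_2(b)=0; units ≡ 7, 5 (mod 8); ε·ε+αω+βω = 1·0+-6·1+0·0 ≡ 0  ⇒  (a,b)_2 = +1.
v=7: a=7^3·(≡4), b=7^1·(≡3) mod 7; (4|7)=+1, (3|7)=-1; (−1)^{3·1·3}·(+1)^1·(-1)^3 = +1.
v=∞: 7 > 0 and -1155 < 0  ⇒  (a,b)_∞ = +1.
v=17: a=17^2·(≡14), b=17^0·(≡1) mod 17; (14|17)=-1, (1|17)=+1; (−1)^{2·0·8}·(-1)^0·(+1)^2 = +1.
v=3: a=3^-4·(≡1), b=3^1·(≡2) mod 3; (1|3)=+1, (2|3)=-1; (−1)^{-4·1·1}·(+1)^1·(-1)^-4 = +1.
v=11: a=11^0·(≡2), b=11^1·(≡5) mod 11; (2|11)=-1, (5|11)=+1; (−1)^{0·1·5}·(-1)^1·(+1)^0 = -1.
(7, -1155 / ℚ) ramifies at {5, 11}: a division algebra.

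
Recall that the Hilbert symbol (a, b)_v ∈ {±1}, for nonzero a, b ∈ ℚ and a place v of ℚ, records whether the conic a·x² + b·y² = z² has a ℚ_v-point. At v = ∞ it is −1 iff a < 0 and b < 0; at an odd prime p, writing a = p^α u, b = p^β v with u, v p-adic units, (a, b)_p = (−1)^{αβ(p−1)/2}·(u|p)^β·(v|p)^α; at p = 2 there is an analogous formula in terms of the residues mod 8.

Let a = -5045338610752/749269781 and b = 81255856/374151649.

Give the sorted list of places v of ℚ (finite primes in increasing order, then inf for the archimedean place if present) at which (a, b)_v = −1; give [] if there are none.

Mod squares: a ≡ -23693, b ≡ 19. Check v ∈ {∞, 2, 11, 13, 17, 19, 23, 29, 43, 47}.
v=47: a=47^2·(≡12), b=47^2·(≡33) mod 47; (12|47)=+1, (33|47)=-1; (−1)^{2·2·23}·(+1)^2·(-1)^2 = +1.
v=29: a=29^-1·(≡28), b=29^-4·(≡21) mod 29; (28|29)=+1, (21|29)=-1; (−1)^{-1·-4·14}·(+1)^-4·(-1)^-1 = -1.
v=11: a=11^2·(≡5), b=11^2·(≡10) mod 11; (5|11)=+1, (10|11)=-1; (−1)^{2·2·5}·(+1)^2·(-1)^2 = +1.
v=2: v_2(a)=6, v_2(b)=4; units ≡ 3, 3 (mod 8); ε·ε+αω+βω = 1·1+6·1+4·1 ≡ 1  ⇒  (a,b)_2 = -1.
v=43: a=43^1·(≡2), b=43^0·(≡22) mod 43; (2|43)=-1, (22|43)=-1; (−1)^{1·0·21}·(-1)^0·(-1)^1 = -1.
v=17: a=17^-2·(≡7), b=17^0·(≡8) mod 17; (7|17)=-1, (8|17)=+1; (−1)^{-2·0·8}·(-1)^0·(+1)^-2 = +1.
v=13: a=13^-2·(≡5), b=13^0·(≡6) mod 13; (5|13)=-1, (6|13)=-1; (−1)^{-2·0·6}·(-1)^0·(-1)^-2 = +1.
v=23: a=23^-2·(≡11), b=23^-2·(≡21) mod 23; (11|23)=-1, (21|23)=-1; (−1)^{-2·-2·11}·(-1)^-2·(-1)^-2 = +1.
v=∞: -23693 < 0 and 19 > 0  ⇒  (a,b)_∞ = +1.
v=19: a=19^3·(≡4), b=19^1·(≡9) mod 19; (4|19)=+1, (9|19)=+1; (−1)^{3·1·9}·(+1)^1·(+1)^3 = -1.
Ram(-23693, 19) = {2, 19, 29, 43}; no ℚ_2-point on the conic.

[2, 19, 29, 43]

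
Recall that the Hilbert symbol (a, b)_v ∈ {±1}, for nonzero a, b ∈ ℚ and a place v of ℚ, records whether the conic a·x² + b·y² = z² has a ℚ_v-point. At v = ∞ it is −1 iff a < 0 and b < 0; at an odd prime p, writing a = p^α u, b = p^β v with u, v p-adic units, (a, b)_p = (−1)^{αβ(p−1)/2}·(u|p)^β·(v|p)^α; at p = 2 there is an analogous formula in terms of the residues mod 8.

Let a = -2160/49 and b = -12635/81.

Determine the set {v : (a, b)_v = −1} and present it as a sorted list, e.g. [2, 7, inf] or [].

[7, inf]

Mod squares: a ≡ -15, b ≡ -35. Check v ∈ {∞, 2, 3, 5, 7, 19}.
v=∞: -15 < 0 and -35 < 0  ⇒  (a,b)_∞ = -1.
v=7: a=7^-2·(≡3), b=7^1·(≡2) mod 7; (3|7)=-1, (2|7)=+1; (−1)^{-2·1·3}·(-1)^1·(+1)^-2 = -1.
v=19: a=19^0·(≡4), b=19^2·(≡12) mod 19; (4|19)=+1, (12|19)=-1; (−1)^{0·2·9}·(+1)^2·(-1)^0 = +1.
v=5: a=5^1·(≡2), b=5^1·(≡3) mod 5; (2|5)=-1, (3|5)=-1; (−1)^{1·1·2}·(-1)^1·(-1)^1 = +1.
v=3: a=3^3·(≡1), b=3^-4·(≡1) mod 3; (1|3)=+1, (1|3)=+1; (−1)^{3·-4·1}·(+1)^-4·(+1)^3 = +1.
v=2: v_2(a)=4, v_2(b)=0; units ≡ 1, 5 (mod 8); ε·ε+αω+βω = 0·0+4·1+0·0 ≡ 0  ⇒  (a,b)_2 = +1.
Ram(-15, -35) = {7, ∞}; no ℚ_7-point on the conic.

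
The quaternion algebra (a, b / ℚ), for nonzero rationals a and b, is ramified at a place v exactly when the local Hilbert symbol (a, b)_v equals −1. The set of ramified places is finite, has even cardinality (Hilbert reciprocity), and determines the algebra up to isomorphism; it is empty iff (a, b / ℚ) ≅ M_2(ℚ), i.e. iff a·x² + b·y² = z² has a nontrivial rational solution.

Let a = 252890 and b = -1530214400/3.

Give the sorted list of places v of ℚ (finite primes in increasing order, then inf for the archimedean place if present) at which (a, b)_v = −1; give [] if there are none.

[3, 5]

Mod squares: a ≡ 2090, b ≡ -1482. Check v ∈ {∞, 2, 3, 5, 11, 13, 19}.
v=5: a=5^1·(≡3), b=5^2·(≡3) mod 5; (3|5)=-1, (3|5)=-1; (−1)^{1·2·2}·(-1)^2·(-1)^1 = -1.
v=∞: 2090 > 0 and -1482 < 0  ⇒  (a,b)_∞ = +1.
v=13: a=13^0·(≡1), b=13^1·(≡4) mod 13; (1|13)=+1, (4|13)=+1; (−1)^{0·1·6}·(+1)^1·(+1)^0 = +1.
v=3: a=3^0·(≡2), b=3^-1·(≡1) mod 3; (2|3)=-1, (1|3)=+1; (−1)^{0·-1·1}·(-1)^-1·(+1)^0 = -1.
v=11: a=11^3·(≡3), b=11^2·(≡1) mod 11; (3|11)=+1, (1|11)=+1; (−1)^{3·2·5}·(+1)^2·(+1)^3 = +1.
v=19: a=19^1·(≡10), b=19^1·(≡6) mod 19; (10|19)=-1, (6|19)=+1; (−1)^{1·1·9}·(-1)^1·(+1)^1 = +1.
v=2: v_2(a)=1, v_2(b)=11; units ≡ 5, 3 (mod 8); ε·ε+αω+βω = 0·1+1·1+11·1 ≡ 0  ⇒  (a,b)_2 = +1.
|Ram(2090, -1482)| = 2, even; anisotropic at {3, 5}.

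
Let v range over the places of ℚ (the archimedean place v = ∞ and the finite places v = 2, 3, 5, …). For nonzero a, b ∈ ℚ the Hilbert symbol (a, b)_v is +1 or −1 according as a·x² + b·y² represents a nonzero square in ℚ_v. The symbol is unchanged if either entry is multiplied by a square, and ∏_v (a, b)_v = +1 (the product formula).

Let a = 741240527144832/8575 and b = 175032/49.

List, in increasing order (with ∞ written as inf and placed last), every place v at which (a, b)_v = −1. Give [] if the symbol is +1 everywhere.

[13, 17]

(a, b) ≡ (34034, 4862) mod (ℚ^×)²; places V = {2, 3, 5, 7, 11, 13, 17, 29, ∞}.
(a,b)_3: α=4, u≡2; β=2, v≡2 (mod 3); (2|3)=-1, (2|3)=-1; sign (−1)^0·-1^2·-1^4 = +1.
(a,b)_5: α=-2, u≡4; β=0, v≡3 (mod 5); (4|5)=+1, (3|5)=-1; sign (−1)^0·+1^0·-1^-2 = +1.
(a,b)_7: α=-3, u≡2; β=-2, v≡4 (mod 7); (2|7)=+1, (4|7)=+1; sign (−1)^0·+1^-2·+1^-3 = +1.
(a,b)_29: α=2, u≡26; β=0, v≡11 (mod 29); (26|29)=-1, (11|29)=-1; sign (−1)^0·-1^0·-1^2 = +1.
(a,b)_17: α=3, u≡2; β=1, v≡3 (mod 17); (2|17)=+1, (3|17)=-1; sign (−1)^0·+1^1·-1^3 = -1.
(a,b)_2: α=7, β=3; u≡1, v≡7 (mod 8); ε(u)ε(v)=0·1, αω(v)=7·0, βω(u)=3·0; sum ≡ 0  ⇒  +1.
(a,b)_11: α=3, u≡4; β=1, v≡10 (mod 11); (4|11)=+1, (10|11)=-1; sign (−1)^1·+1^1·-1^3 = +1.
(a,b)_∞: sgn(34034)=+, sgn(4862)=+, so +1.
(a,b)_13: α=1, u≡11; β=1, v≡10 (mod 13); (11|13)=-1, (10|13)=+1; sign (−1)^0·-1^1·+1^1 = -1.
|Ram(34034, 4862)| = 2, even; anisotropic at {13, 17}.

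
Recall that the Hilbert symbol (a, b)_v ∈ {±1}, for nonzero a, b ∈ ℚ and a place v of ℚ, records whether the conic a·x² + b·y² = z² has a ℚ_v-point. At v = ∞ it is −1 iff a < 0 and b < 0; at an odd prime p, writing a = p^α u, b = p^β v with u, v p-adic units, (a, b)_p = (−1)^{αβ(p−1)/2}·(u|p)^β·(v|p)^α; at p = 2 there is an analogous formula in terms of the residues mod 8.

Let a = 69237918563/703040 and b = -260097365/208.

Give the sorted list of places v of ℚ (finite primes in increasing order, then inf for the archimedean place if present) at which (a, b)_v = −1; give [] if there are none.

[2, 11, 13, 17]

(a, b) ≡ (20995, -230945) mod (ℚ^×)²; places V = {2, 5, 11, 13, 17, 19, ∞}.
(a,b)_19: α=1, u≡12; β=1, v≡6 (mod 19); (12|19)=-1, (6|19)=+1; sign (−1)^1·-1^1·+1^1 = +1.
(a,b)_11: α=8, u≡6; β=5, v≡9 (mod 11); (6|11)=-1, (9|11)=+1; sign (−1)^0·-1^5·+1^8 = -1.
(a,b)_∞: sgn(20995)=+, sgn(-230945)=−, so +1.
(a,b)_2: α=-6, β=-4; u≡3, v≡7 (mod 8); ε(u)ε(v)=1·1, αω(v)=-6·0, βω(u)=-4·1; sum ≡ 1  ⇒  -1.
(a,b)_13: α=-3, u≡1; β=-1, v≡6 (mod 13); (1|13)=+1, (6|13)=-1; sign (−1)^0·+1^-1·-1^-3 = -1.
(a,b)_17: α=1, u≡3; β=1, v≡9 (mod 17); (3|17)=-1, (9|17)=+1; sign (−1)^0·-1^1·+1^1 = -1.
(a,b)_5: α=-1, u≡1; β=1, v≡4 (mod 5); (1|5)=+1, (4|5)=+1; sign (−1)^0·+1^1·+1^-1 = +1.
(20995, -230945 / ℚ) ramifies at {2, 11, 13, 17}: a division algebra.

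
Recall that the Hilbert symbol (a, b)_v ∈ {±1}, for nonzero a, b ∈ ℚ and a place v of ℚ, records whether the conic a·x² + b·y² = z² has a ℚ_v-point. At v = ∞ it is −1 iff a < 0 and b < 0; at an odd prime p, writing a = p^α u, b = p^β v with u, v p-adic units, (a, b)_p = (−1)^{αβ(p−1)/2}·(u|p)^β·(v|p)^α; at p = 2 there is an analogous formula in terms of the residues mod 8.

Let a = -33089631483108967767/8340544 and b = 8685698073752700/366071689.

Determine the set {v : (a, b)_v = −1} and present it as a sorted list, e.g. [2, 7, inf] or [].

[13, 17]

(a, b) ≡ (-663, 7) mod (ℚ^×)²; places V = {2, 3, 5, 7, 11, 13, 17, 19, 23, 43, 53, ∞}.
(a,b)_11: α=2, u≡6; β=2, v≡6 (mod 11); (6|11)=-1, (6|11)=-1; sign (−1)^0·-1^2·-1^2 = +1.
(a,b)_13: α=1, u≡10; β=2, v≡8 (mod 13); (10|13)=+1, (8|13)=-1; sign (−1)^0·+1^2·-1^1 = -1.
(a,b)_43: α=2, u≡24; β=0, v≡12 (mod 43); (24|43)=+1, (12|43)=-1; sign (−1)^0·+1^0·-1^2 = +1.
(a,b)_53: α=0, u≡34; β=-2, v≡44 (mod 53); (34|53)=-1, (44|53)=+1; sign (−1)^0·-1^-2·+1^0 = +1.
(a,b)_23: α=0, u≡6; β=2, v≡5 (mod 23); (6|23)=+1, (5|23)=-1; sign (−1)^0·+1^2·-1^0 = +1.
(a,b)_∞: sgn(-663)=−, sgn(7)=+, so +1.
(a,b)_17: α=3, u≡12; β=2, v≡7 (mod 17); (12|17)=-1, (7|17)=-1; sign (−1)^0·-1^2·-1^3 = -1.
(a,b)_5: α=0, u≡2; β=2, v≡2 (mod 5); (2|5)=-1, (2|5)=-1; sign (−1)^0·-1^2·-1^0 = +1.
(a,b)_3: α=9, u≡1; β=4, v≡1 (mod 3); (1|3)=+1, (1|3)=+1; sign (−1)^0·+1^4·+1^9 = +1.
(a,b)_19: α=-4, u≡3; β=-4, v≡6 (mod 19); (3|19)=-1, (6|19)=+1; sign (−1)^0·-1^-4·+1^-4 = +1.
(a,b)_2: α=-6, β=2; u≡1, v≡7 (mod 8); ε(u)ε(v)=0·1, αω(v)=-6·0, βω(u)=2·0; sum ≡ 0  ⇒  +1.
(a,b)_7: α=6, u≡1; β=3, v≡4 (mod 7); (1|7)=+1, (4|7)=+1; sign (−1)^0·+1^3·+1^6 = +1.
Ram(-663, 7) = {13, 17}; no ℚ_13-point on the conic.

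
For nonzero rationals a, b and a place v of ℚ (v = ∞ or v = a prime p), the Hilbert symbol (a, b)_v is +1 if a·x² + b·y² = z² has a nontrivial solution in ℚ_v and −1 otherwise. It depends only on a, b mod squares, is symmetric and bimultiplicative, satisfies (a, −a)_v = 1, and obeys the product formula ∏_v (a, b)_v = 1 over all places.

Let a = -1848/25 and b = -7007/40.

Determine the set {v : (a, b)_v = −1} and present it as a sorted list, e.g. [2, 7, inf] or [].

[2, 5, 7, 11, 13, inf]

(a, b) ≡ (-462, -1430) mod (ℚ^×)²; places V = {2, 3, 5, 7, 11, 13, ∞}.
(a,b)_3: α=1, u≡2; β=0, v≡1 (mod 3); (2|3)=-1, (1|3)=+1; sign (−1)^0·-1^0·+1^1 = +1.
(a,b)_11: α=1, u≡10; β=1, v≡8 (mod 11); (10|11)=-1, (8|11)=-1; sign (−1)^1·-1^1·-1^1 = -1.
(a,b)_5: α=-2, u≡2; β=-1, v≡1 (mod 5); (2|5)=-1, (1|5)=+1; sign (−1)^0·-1^-1·+1^-2 = -1.
(a,b)_2: α=3, β=-3; u≡1, v≡5 (mod 8); ε(u)ε(v)=0·0, αω(v)=3·1, βω(u)=-3·0; sum ≡ 1  ⇒  -1.
(a,b)_13: α=0, u≡2; β=1, v≡7 (mod 13); (2|13)=-1, (7|13)=-1; sign (−1)^0·-1^1·-1^0 = -1.
(a,b)_7: α=1, u≡4; β=2, v≡5 (mod 7); (4|7)=+1, (5|7)=-1; sign (−1)^0·+1^2·-1^1 = -1.
(a,b)_∞: sgn(-462)=−, sgn(-1430)=−, so -1.
Ram(-462, -1430) = {2, 5, 7, 11, 13, ∞}; no ℚ_2-point on the conic.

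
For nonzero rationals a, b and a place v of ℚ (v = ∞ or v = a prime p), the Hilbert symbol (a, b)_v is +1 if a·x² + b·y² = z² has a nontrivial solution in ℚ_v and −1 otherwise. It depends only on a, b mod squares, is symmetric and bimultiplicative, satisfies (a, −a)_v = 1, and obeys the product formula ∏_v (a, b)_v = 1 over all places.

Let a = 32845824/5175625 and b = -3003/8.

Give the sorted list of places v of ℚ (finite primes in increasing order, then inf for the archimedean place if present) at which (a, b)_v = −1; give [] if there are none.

[2, 3, 11, 13]

(a, b) ≡ (11, -6006) mod (ℚ^×)²; places V = {2, 3, 5, 7, 11, 13, ∞}.
(a,b)_11: α=1, u≡3; β=1, v≡3 (mod 11); (3|11)=+1, (3|11)=+1; sign (−1)^1·+1^1·+1^1 = -1.
(a,b)_∞: sgn(11)=+, sgn(-6006)=−, so +1.
(a,b)_2: α=12, β=-3; u≡3, v≡5 (mod 8); ε(u)ε(v)=1·0, αω(v)=12·1, βω(u)=-3·1; sum ≡ 1  ⇒  -1.
(a,b)_13: α=-2, u≡5; β=1, v≡2 (mod 13); (5|13)=-1, (2|13)=-1; sign (−1)^0·-1^1·-1^-2 = -1.
(a,b)_3: α=6, u≡2; β=1, v≡2 (mod 3); (2|3)=-1, (2|3)=-1; sign (−1)^0·-1^1·-1^6 = -1.
(a,b)_5: α=-4, u≡4; β=0, v≡4 (mod 5); (4|5)=+1, (4|5)=+1; sign (−1)^0·+1^0·+1^-4 = +1.
(a,b)_7: α=-2, u≡2; β=1, v≡5 (mod 7); (2|7)=+1, (5|7)=-1; sign (−1)^0·+1^1·-1^-2 = +1.
|Ram(11, -6006)| = 4, even; anisotropic at {2, 3, 11, 13}.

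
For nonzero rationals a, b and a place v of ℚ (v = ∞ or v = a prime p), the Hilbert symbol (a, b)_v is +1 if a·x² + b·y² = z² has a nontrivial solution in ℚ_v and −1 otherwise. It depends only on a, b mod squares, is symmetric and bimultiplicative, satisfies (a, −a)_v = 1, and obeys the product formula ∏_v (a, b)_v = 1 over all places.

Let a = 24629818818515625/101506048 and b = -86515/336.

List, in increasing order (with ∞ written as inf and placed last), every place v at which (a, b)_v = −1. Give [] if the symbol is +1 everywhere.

Mod squares: a ≡ 455, b ≡ -15015. Check v ∈ {∞, 2, 3, 5, 7, 11, 13, 17}.
v=17: a=17^-2·(≡1), b=17^0·(≡9) mod 17; (1|17)=+1, (9|17)=+1; (−1)^{-2·0·8}·(+1)^0·(+1)^-2 = +1.
v=∞: 455 > 0 and -15015 < 0  ⇒  (a,b)_∞ = +1.
v=5: a=5^7·(≡4), b=5^1·(≡2) mod 5; (4|5)=+1, (2|5)=-1; (−1)^{7·1·2}·(+1)^1·(-1)^7 = -1.
v=3: a=3^4·(≡2), b=3^-1·(≡2) mod 3; (2|3)=-1, (2|3)=-1; (−1)^{4·-1·1}·(-1)^-1·(-1)^4 = -1.
v=13: a=13^3·(≡4), b=13^1·(≡6) mod 13; (4|13)=+1, (6|13)=-1; (−1)^{3·1·6}·(+1)^1·(-1)^3 = -1.
v=2: v_2(a)=-10, v_2(b)=-4; units ≡ 7, 1 (mod 8); ε·ε+αω+βω = 1·0+-10·0+-4·0 ≡ 0  ⇒  (a,b)_2 = +1.
v=7: a=7^-3·(≡2), b=7^-1·(≡2) mod 7; (2|7)=+1, (2|7)=+1; (−1)^{-3·-1·3}·(+1)^-1·(+1)^-3 = -1.
v=11: a=11^6·(≡5), b=11^3·(≡2) mod 11; (5|11)=+1, (2|11)=-1; (−1)^{6·3·5}·(+1)^3·(-1)^6 = +1.
(455, -15015 / ℚ) ramifies at {3, 5, 7, 13}: a division algebra.

[3, 5, 7, 13]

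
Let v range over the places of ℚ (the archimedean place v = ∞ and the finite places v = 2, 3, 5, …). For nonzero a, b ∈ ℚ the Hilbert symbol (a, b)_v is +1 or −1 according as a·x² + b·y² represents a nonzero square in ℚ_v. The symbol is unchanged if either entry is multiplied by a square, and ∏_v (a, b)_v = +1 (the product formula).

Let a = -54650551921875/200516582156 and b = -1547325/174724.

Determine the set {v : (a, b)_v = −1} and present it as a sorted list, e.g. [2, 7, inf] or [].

(a, b) ≡ (-5313, -13) mod (ℚ^×)²; places V = {2, 3, 5, 7, 11, 13, 17, 19, 23, ∞}.
(a,b)_13: α=2, u≡4; β=1, v≡4 (mod 13); (4|13)=+1, (4|13)=+1; sign (−1)^0·+1^1·+1^2 = +1.
(a,b)_7: α=1, u≡1; β=0, v≡1 (mod 7); (1|7)=+1, (1|7)=+1; sign (−1)^0·+1^0·+1^1 = +1.
(a,b)_23: α=3, u≡15; β=2, v≡17 (mod 23); (15|23)=-1, (17|23)=-1; sign (−1)^0·-1^2·-1^3 = -1.
(a,b)_3: α=5, u≡2; β=2, v≡2 (mod 3); (2|3)=-1, (2|3)=-1; sign (−1)^0·-1^2·-1^5 = -1.
(a,b)_∞: sgn(-5313)=−, sgn(-13)=−, so -1.
(a,b)_5: α=6, u≡2; β=2, v≡3 (mod 5); (2|5)=-1, (3|5)=-1; sign (−1)^0·-1^2·-1^6 = +1.
(a,b)_11: α=-3, u≡9; β=-2, v≡4 (mod 11); (9|11)=+1, (4|11)=+1; sign (−1)^0·+1^-2·+1^-3 = +1.
(a,b)_19: α=-4, u≡9; β=-2, v≡6 (mod 19); (9|19)=+1, (6|19)=+1; sign (−1)^0·+1^-2·+1^-4 = +1.
(a,b)_17: α=-2, u≡9; β=0, v≡1 (mod 17); (9|17)=+1, (1|17)=+1; sign (−1)^0·+1^0·+1^-2 = +1.
(a,b)_2: α=-2, β=-2; u≡7, v≡3 (mod 8); ε(u)ε(v)=1·1, αω(v)=-2·1, βω(u)=-2·0; sum ≡ 1  ⇒  -1.
(-5313, -13 / ℚ) ramifies at {2, 3, 23, ∞}: a division algebra.

[2, 3, 23, inf]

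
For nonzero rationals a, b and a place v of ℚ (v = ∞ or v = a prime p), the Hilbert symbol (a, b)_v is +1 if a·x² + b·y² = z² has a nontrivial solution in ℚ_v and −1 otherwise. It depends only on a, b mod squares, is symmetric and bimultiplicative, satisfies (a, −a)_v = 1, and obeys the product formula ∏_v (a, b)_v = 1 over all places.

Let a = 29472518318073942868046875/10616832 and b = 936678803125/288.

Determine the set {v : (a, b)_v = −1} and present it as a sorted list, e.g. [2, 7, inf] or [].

(a, b) ≡ (41990, 170) mod (ℚ^×)²; places V = {2, 3, 5, 13, 17, 19, ∞}.
(a,b)_2: α=-17, β=-5; u≡3, v≡5 (mod 8); ε(u)ε(v)=1·0, αω(v)=-17·1, βω(u)=-5·1; sum ≡ 0  ⇒  +1.
(a,b)_13: α=5, u≡5; β=2, v≡1 (mod 13); (5|13)=-1, (1|13)=+1; sign (−1)^0·-1^2·+1^5 = +1.
(a,b)_3: α=-4, u≡2; β=-2, v≡2 (mod 3); (2|3)=-1, (2|3)=-1; sign (−1)^0·-1^-2·-1^-4 = +1.
(a,b)_∞: sgn(41990)=+, sgn(170)=+, so +1.
(a,b)_5: α=7, u≡3; β=5, v≡4 (mod 5); (3|5)=-1, (4|5)=+1; sign (−1)^0·-1^5·+1^7 = -1.
(a,b)_19: α=5, u≡11; β=2, v≡10 (mod 19); (11|19)=+1, (10|19)=-1; sign (−1)^0·+1^2·-1^5 = -1.
(a,b)_17: α=7, u≡7; β=3, v≡5 (mod 17); (7|17)=-1, (5|17)=-1; sign (−1)^0·-1^3·-1^7 = +1.
(41990, 170 / ℚ) ramifies at {5, 19}: a division algebra.

[5, 19]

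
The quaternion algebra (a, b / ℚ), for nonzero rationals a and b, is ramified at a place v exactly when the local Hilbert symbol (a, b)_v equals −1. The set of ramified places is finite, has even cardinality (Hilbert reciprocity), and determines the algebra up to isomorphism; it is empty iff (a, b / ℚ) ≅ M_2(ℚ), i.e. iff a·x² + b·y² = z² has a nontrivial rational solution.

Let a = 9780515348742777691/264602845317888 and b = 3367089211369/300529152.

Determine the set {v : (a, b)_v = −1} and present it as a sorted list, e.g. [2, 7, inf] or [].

(a, b) ≡ (57, 22) mod (ℚ^×)²; places V = {2, 3, 7, 11, 13, 17, 19, 23, ∞}.
(a,b)_7: α=-4, u≡4; β=-2, v≡1 (mod 7); (4|7)=+1, (1|7)=+1; sign (−1)^0·+1^-2·+1^-4 = +1.
(a,b)_17: α=4, u≡6; β=2, v≡10 (mod 17); (6|17)=-1, (10|17)=-1; sign (−1)^0·-1^2·-1^4 = +1.
(a,b)_19: α=5, u≡12; β=4, v≡13 (mod 19); (12|19)=-1, (13|19)=-1; sign (−1)^0·-1^4·-1^5 = -1.
(a,b)_∞: sgn(57)=+, sgn(22)=+, so +1.
(a,b)_11: α=-6, u≡7; β=-3, v≡8 (mod 11); (7|11)=-1, (8|11)=-1; sign (−1)^0·-1^-3·-1^-6 = -1.
(a,b)_13: α=2, u≡11; β=2, v≡9 (mod 13); (11|13)=-1, (9|13)=+1; sign (−1)^0·-1^2·+1^2 = +1.
(a,b)_3: α=-5, u≡1; β=-2, v≡1 (mod 3); (1|3)=+1, (1|3)=+1; sign (−1)^0·+1^-2·+1^-5 = +1.
(a,b)_2: α=-8, β=-9; u≡1, v≡3 (mod 8); ε(u)ε(v)=0·1, αω(v)=-8·1, βω(u)=-9·0; sum ≡ 0  ⇒  +1.
(a,b)_23: α=4, u≡19; β=2, v≡11 (mod 23); (19|23)=-1, (11|23)=-1; sign (−1)^0·-1^2·-1^4 = +1.
|Ram(57, 22)| = 2, even; anisotropic at {11, 19}.

[11, 19]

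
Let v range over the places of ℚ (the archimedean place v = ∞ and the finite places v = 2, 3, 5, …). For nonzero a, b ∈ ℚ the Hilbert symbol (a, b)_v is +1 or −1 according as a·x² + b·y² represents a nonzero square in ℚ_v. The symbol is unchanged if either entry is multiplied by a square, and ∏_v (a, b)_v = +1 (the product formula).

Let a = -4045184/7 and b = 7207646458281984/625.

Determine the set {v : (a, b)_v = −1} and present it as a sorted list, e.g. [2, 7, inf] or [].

Mod squares: a ≡ -2618, b ≡ 221. Check v ∈ {∞, 2, 3, 5, 7, 11, 13, 17}.
v=11: a=11^1·(≡9), b=11^2·(≡5) mod 11; (9|11)=+1, (5|11)=+1; (−1)^{1·2·5}·(+1)^2·(+1)^1 = +1.
v=5: a=5^0·(≡3), b=5^-4·(≡4) mod 5; (3|5)=-1, (4|5)=+1; (−1)^{0·-4·2}·(-1)^-4·(+1)^0 = +1.
v=7: a=7^-1·(≡4), b=7^0·(≡4) mod 7; (4|7)=+1, (4|7)=+1; (−1)^{-1·0·3}·(+1)^0·(+1)^-1 = +1.
v=2: v_2(a)=7, v_2(b)=20; units ≡ 3, 5 (mod 8); ε·ε+αω+βω = 1·0+7·1+20·1 ≡ 1  ⇒  (a,b)_2 = -1.
v=∞: -2618 < 0 and 221 > 0  ⇒  (a,b)_∞ = +1.
v=17: a=17^1·(≡2), b=17^1·(≡16) mod 17; (2|17)=+1, (16|17)=+1; (−1)^{1·1·8}·(+1)^1·(+1)^1 = +1.
v=13: a=13^2·(≡7), b=13^5·(≡9) mod 13; (7|13)=-1, (9|13)=+1; (−1)^{2·5·6}·(-1)^5·(+1)^2 = -1.
v=3: a=3^0·(≡1), b=3^2·(≡2) mod 3; (1|3)=+1, (2|3)=-1; (−1)^{0·2·1}·(+1)^2·(-1)^0 = +1.
Ram(-2618, 221) = {2, 13}; no ℚ_2-point on the conic.

[2, 13]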